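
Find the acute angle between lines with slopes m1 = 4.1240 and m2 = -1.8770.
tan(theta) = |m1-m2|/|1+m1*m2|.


m1-m2 = 6.001
1+m1*m2 = -6.740748
tan(theta) = |6.001/(-6.740748)| = 0.890257
theta = arctan(|6.001/(-6.740748)|) = 41.6773 degrees (acute angle)

41.6773 degrees


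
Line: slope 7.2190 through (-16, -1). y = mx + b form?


y + 1 = 7.2190(x + 16)
y = 7.2190x - 1 - 7.2190*(-16)
y = 7.2190x + 114.5040

y = 7.2190x + 114.5040


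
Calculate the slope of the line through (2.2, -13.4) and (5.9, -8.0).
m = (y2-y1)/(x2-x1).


dy = -8.0 + 13.4 = 5.4
dx = 5.9 - 2.2 = 3.7
m = 5.4/3.7 = 1.4595

m = 1.4595


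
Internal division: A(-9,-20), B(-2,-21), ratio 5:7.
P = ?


Px = (5*(-2) + 7*(-9))/12 = -73/12 = -6.0833
Py = (5*(-21) + 7*(-20))/12 = -245/12 = -20.4167

P = (-6.0833, -20.4167)


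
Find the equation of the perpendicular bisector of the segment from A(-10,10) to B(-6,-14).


Midpoint = (-8, -2)
Slope of AB = dy/dx = -24/4 = -6.0000
Perp slope = -dx/dy = 4/24 = 0.1667
b = My - (perp slope)*Mx = -2 + (4*(-8))/(-24) = -2 + 1.3333 = -0.6667

y = 0.1667x - 0.6667


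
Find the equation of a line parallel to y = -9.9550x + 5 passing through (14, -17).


Parallel lines have equal slopes.
m2 = -9.9550
b2 = -17 + 9.9550*14 = 122.3700

y = -9.9550x + 122.3700


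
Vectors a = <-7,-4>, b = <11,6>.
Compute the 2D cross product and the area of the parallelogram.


cross = -7*6 + 4*11 = -42 + 44 = 2
Parallelogram area = |2| = 2

cross = 2, parallelogram area = 2


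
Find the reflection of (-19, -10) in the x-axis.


Reflection rule for x-axis: (x, -y)
(-19, -10) -> (-19, 10)

(-19, 10)


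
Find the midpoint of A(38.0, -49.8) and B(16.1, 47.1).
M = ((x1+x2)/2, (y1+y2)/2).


Mx = (38.0 + 16.1)/2 = 54.1/2 = 27.0500
My = (-49.8 + 47.1)/2 = -2.7/2 = -1.3500

(27.0500, -1.3500)


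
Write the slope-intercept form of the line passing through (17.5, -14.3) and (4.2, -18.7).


m = (-4.4)/(-13.3) = 0.3308
b = y1 - m*x1 = -14.3 - (-4.4*17.5)/(-13.3) = -14.3 - 5.7895 = -20.0895

y = 0.3308x - 20.0895


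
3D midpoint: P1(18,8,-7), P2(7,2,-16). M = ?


Mx = (18+7)/2 = 12.5000
My = (8+2)/2 = 5.0000
Mz = (-7- 16)/2 = -11.5000

M = (12.5000, 5.0000, -11.5000)


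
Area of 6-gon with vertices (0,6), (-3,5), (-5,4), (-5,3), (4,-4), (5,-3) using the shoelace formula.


sum(xi*y_{i+1}) = 0*5 - 3*4 - 5*3 - 5*(-4) + 4*(-3) + 5*6 = 11
sum(yi*x_{i+1}) = 6*(-3) + 5*(-5) + 4*(-5) + 3*4 - 4*5 - 3*0 = -71
Area = |11 + 71|/2 = 82/2 = 41.0000

41.0000 sq units


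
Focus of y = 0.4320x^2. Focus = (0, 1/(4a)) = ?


a = 0.4320
4a = 1.7280
focus = (0, 1/1.7280) = (0, 0.5787)

Focus = (0, 0.5787)


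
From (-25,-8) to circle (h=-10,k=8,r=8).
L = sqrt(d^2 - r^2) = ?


d = sqrt((-25+ 10)^2 + (-8-8)^2) = sqrt(225+256) = 21.9317
L = sqrt(481.0000 - 64) = sqrt(417.0000) = 20.4206

20.4206


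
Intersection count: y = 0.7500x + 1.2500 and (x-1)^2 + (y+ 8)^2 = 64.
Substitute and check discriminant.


Substitute y = 0.7500x + 1.2500: (x-1)^2 + (0.7500x+1.2500+ 8)^2 = 64
Expand to Ax^2 + Bx + C = 0, where b-k = 9.25
A = 1+m^2 = 1.5625
B = 2(m(b-k) - h) = 2(0.7500*9.25 - 1) = 11.875
C = h^2 + (b-k)^2 - r^2 = 1 + 85.5625 - 64 = 22.5625
disc = B^2-4AC = 141.0156 - 141.0156 = 0
disc = 0

1 intersection point (tangent)


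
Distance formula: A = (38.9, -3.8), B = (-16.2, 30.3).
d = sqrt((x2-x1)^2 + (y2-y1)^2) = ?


dx = -16.2 - 38.9 = -55.1
dy = 30.3 + 3.8 = 34.1
d = sqrt(3036.01 + 1162.81) = sqrt(4198.82) = 64.7983

64.7983


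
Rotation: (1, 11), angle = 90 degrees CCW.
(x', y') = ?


cos(90) = 0, sin(90) = 1
x' = 1*0 - 11*1 = -11
y' = 1*1 + 11*0 = 1

(-11, 1)


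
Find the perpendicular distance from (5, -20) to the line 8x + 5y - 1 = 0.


|8*5 + 5*(-20) - 1| = |-61| = 61
sqrt(64 + 25) = sqrt(89) = 9.4340
d = 61/sqrt(89) = 6.4660

6.4660


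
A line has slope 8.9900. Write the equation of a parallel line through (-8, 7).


Parallel lines have equal slopes.
m2 = 8.9900
b2 = 7 - 8.9900*(-8) = 78.9200

y = 8.9900x + 78.9200


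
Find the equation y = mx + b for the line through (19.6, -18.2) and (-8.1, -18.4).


m = (-0.2)/(-27.7) = 0.0072
b = y1 - m*x1 = -18.2 - (-0.2*19.6)/(-27.7) = -18.2 - 0.1415 = -18.3415

y = 0.0072x - 18.3415


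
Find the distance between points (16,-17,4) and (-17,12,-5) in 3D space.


dx=-33, dy=29, dz=-9
d = sqrt(1089+841+81) = sqrt(2011) = 44.8442

44.8442


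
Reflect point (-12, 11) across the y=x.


Reflection rule for y=x: (y, x)
(-12, 11) -> (11, -12)

(11, -12)


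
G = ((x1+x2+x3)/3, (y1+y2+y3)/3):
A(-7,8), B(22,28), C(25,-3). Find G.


Gx = (-7+22+25)/3 = 40/3 = 13.3333
Gy = (8+28- 3)/3 = 33/3 = 11.0000

G = (13.3333, 11.0000)


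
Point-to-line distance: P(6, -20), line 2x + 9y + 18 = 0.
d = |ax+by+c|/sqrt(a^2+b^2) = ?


|2*6 + 9*(-20) + 18| = |-150| = 150
sqrt(4 + 81) = sqrt(85) = 9.2195
d = 150/sqrt(85) = 16.2698

16.2698


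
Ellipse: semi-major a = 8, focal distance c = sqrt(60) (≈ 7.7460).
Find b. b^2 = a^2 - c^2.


b^2 = 8^2 - (sqrt(60))^2 = 64 - 60 = 4
b = sqrt(4) = 2

b = 2


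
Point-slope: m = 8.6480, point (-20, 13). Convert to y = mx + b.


y - 13 = 8.6480(x + 20)
y = 8.6480x + 13 - 8.6480*(-20)
y = 8.6480x + 185.9600

y = 8.6480x + 185.9600


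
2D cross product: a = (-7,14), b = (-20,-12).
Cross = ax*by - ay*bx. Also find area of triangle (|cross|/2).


cross = -7*(-12) - 14*(-20) = 84 + 280 = 364
Triangle area = |364|/2 = 364/2 = 182.0000

cross = 364, triangle area = 182.0000


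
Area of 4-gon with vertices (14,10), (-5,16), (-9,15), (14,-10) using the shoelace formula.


sum(xi*y_{i+1}) = 14*16 - 5*15 - 9*(-10) + 14*10 = 379
sum(yi*x_{i+1}) = 10*(-5) + 16*(-9) + 15*14 - 10*14 = -124
Area = |379 + 124|/2 = 503/2 = 251.5000

251.5000 sq units


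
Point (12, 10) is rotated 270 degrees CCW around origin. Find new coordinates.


cos(270) = 0, sin(270) = -1
x' = 12*0 - 10*(-1) = 10
y' = 12*(-1) + 10*0 = -12

(10, -12)


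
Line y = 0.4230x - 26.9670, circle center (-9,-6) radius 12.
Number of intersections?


Substitute y = 0.4230x - 26.9670: (x+ 9)^2 + (0.4230x- 26.9670+ 6)^2 = 144
Expand to Ax^2 + Bx + C = 0, where b-k = -20.967
A = 1+m^2 = 1.178929
B = 2(m(b-k) - h) = 2(0.4230*(-20.967) + 9) = 0.261918
C = h^2 + (b-k)^2 - r^2 = 81 + 439.615089 - 144 = 376.615089
disc = B^2-4AC = 0.0686 - 1776.0098 = -1775.9412
disc < 0

0 intersection points


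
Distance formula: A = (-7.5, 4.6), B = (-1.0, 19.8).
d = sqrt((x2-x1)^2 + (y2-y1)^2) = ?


dx = -1.0 + 7.5 = 6.5
dy = 19.8 - 4.6 = 15.2
d = sqrt(42.25 + 231.04) = sqrt(273.29) = 16.5315

16.5315


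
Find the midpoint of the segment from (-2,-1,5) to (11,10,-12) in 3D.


Mx = (-2+11)/2 = 4.5000
My = (-1+10)/2 = 4.5000
Mz = (5- 12)/2 = -3.5000

M = (4.5000, 4.5000, -3.5000)


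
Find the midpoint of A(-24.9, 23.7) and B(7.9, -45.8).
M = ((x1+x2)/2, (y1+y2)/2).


Mx = (-24.9 + 7.9)/2 = -17.0/2 = -8.5000
My = (23.7 - 45.8)/2 = -22.1/2 = -11.0500

(-8.5000, -11.0500)


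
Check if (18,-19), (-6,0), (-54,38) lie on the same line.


18*(0-38) - 6*(38+ 19) - 54*(-19-0)
= -684 - 342 + 1026 = 0

Yes, collinear (determinant = 0)


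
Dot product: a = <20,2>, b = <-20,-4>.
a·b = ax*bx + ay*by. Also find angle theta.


a·b = 20*(-20) + 2*(-4) = -400 - 8 = -408
|a| = sqrt(400+4) = 20.0998
|b| = sqrt(400+16) = 20.3961
cos(theta) = -408/(sqrt(404)*sqrt(416)) = -408/sqrt(168064) = -0.995229
theta = arccos(-408/sqrt(168064)) = 174.4007 degrees

a·b = -408, theta = 174.4007 deg


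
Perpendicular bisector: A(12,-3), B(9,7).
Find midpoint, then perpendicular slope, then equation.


Midpoint = (10.5, 2)
Slope of AB = dy/dx = 10/(-3) = -3.3333
Perp slope = -dx/dy = 3/10 = 0.3000
b = My - (perp slope)*Mx = 2 + (-3*10.5)/10 = 2 - 3.1500 = -1.1500

y = 0.3000x - 1.1500


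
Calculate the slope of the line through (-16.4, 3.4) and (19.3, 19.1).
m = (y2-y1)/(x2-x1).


dy = 19.1 - 3.4 = 15.7
dx = 19.3 + 16.4 = 35.7
m = 15.7/35.7 = 0.4398

m = 0.4398


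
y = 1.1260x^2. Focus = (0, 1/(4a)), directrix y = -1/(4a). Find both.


a = 1.1260
1/(4a) = 0.2220
Focus = (0, 0.2220)
Directrix: y = -0.2220

Focus = (0, 0.2220), Directrix: y = -0.2220


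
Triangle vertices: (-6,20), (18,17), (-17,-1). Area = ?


-6*(17+ 1) = -108
18*(-1-20) = -378
-17*(20-17) = -51
sum = -537
Area = |-537|/2 = 268.5000

268.5000 sq units


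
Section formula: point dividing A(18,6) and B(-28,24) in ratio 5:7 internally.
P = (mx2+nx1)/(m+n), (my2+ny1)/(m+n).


Px = (5*(-28) + 7*18)/12 = -14/12 = -1.1667
Py = (5*24 + 7*6)/12 = 162/12 = 13.5000

P = (-1.1667, 13.5000)


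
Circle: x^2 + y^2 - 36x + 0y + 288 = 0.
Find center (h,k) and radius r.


h = -D/2 = 36/2 = 18
k = -E/2 = 0/2 = 0
r^2 = h^2 + k^2 - F = 324 + 0 - 288 = 36
r = 6

Center (18, 0), radius = 6


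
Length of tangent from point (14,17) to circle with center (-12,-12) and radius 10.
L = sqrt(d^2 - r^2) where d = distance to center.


d = sqrt((14+ 12)^2 + (17+ 12)^2) = sqrt(676+841) = 38.9487
L = sqrt(1517.0000 - 100) = sqrt(1417.0000) = 37.6431

37.6431


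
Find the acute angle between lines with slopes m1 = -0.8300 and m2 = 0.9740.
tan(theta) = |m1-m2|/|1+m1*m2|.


m1-m2 = -1.804
1+m1*m2 = 0.19158
tan(theta) = |-1.804/0.19158| = 9.416432
theta = arctan(|-1.804/0.19158|) = 83.9381 degrees (acute angle)

83.9381 degrees


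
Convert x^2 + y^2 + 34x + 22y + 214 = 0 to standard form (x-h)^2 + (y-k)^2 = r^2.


h = -D/2 = -34/2 = -17
k = -E/2 = -22/2 = -11
r^2 = h^2 + k^2 - F = 289 + 121 - 214 = 196
r = 14

Center (-17, -11), radius = 14


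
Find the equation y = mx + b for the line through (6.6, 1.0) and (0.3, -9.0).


m = (-10.0)/(-6.3) = 1.5873
b = y1 - m*x1 = 1.0 - (-10.0*6.6)/(-6.3) = 1.0 - 10.4762 = -9.4762

y = 1.5873x - 9.4762


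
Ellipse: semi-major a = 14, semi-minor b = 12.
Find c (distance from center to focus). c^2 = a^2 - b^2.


c^2 = 14^2 - 12^2 = 196 - 144 = 52
c = sqrt(52) = 7.2111

c = 7.2111


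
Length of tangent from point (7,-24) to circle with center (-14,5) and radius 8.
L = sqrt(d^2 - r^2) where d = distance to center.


d = sqrt((7+ 14)^2 + (-24-5)^2) = sqrt(441+841) = 35.8050
L = sqrt(1282.0000 - 64) = sqrt(1218.0000) = 34.8999

34.8999


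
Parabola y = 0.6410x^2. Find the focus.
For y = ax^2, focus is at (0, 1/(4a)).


a = 0.6410
4a = 2.5640
focus = (0, 1/2.5640) = (0, 0.3900)

Focus = (0, 0.3900)


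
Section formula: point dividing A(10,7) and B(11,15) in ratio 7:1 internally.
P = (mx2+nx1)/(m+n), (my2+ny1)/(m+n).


Px = (7*11 + 1*10)/8 = 87/8 = 10.8750
Py = (7*15 + 1*7)/8 = 112/8 = 14.0000

P = (10.8750, 14.0000)


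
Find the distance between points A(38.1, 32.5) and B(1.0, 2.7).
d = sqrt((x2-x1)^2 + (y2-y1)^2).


dx = 1.0 - 38.1 = -37.1
dy = 2.7 - 32.5 = -29.8
d = sqrt(1376.41 + 888.04) = sqrt(2264.45) = 47.5862

47.5862


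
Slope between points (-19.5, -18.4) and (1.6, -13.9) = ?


dy = -13.9 + 18.4 = 4.5
dx = 1.6 + 19.5 = 21.1
m = 4.5/21.1 = 0.2133

m = 0.2133


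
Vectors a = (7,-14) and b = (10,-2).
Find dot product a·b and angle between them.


a·b = 7*10 - 14*(-2) = 70 + 28 = 98
|a| = sqrt(49+196) = 15.6525
|b| = sqrt(100+4) = 10.1980
cos(theta) = 98/(sqrt(245)*sqrt(104)) = 98/sqrt(25480) = 0.613941
theta = arccos(98/sqrt(25480)) = 52.1250 degrees

a·b = 98, theta = 52.1250 deg


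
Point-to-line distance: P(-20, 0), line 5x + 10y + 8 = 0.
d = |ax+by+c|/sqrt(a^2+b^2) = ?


|5*(-20) + 10*0 + 8| = |-92| = 92
sqrt(25 + 100) = sqrt(125) = 11.1803
d = 92/sqrt(125) = 8.2287

8.2287


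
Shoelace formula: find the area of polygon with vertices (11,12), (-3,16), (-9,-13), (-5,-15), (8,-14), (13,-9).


sum(xi*y_{i+1}) = 11*16 - 3*(-13) - 9*(-15) - 5*(-14) + 8*(-9) + 13*12 = 504
sum(yi*x_{i+1}) = 12*(-3) + 16*(-9) - 13*(-5) - 15*8 - 14*13 - 9*11 = -516
Area = |504 + 516|/2 = 1020/2 = 510.0000

510.0000 sq units


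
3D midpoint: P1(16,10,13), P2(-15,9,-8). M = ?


Mx = (16- 15)/2 = 0.5000
My = (10+9)/2 = 9.5000
Mz = (13- 8)/2 = 2.5000

M = (0.5000, 9.5000, 2.5000)


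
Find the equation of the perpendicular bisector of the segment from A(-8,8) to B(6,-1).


Midpoint = (-1, 3.5)
Slope of AB = dy/dx = -9/14 = -0.6429
Perp slope = -dx/dy = 14/9 = 1.5556
b = My - (perp slope)*Mx = 3.5 + (14*(-1))/(-9) = 3.5 + 1.5556 = 5.0556

y = 1.5556x + 5.0556


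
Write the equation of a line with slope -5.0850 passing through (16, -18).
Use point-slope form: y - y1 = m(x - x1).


y + 18 = -5.0850(x - 16)
y = -5.0850x - 18 + 5.0850*16
y = -5.0850x + 63.3600

y = -5.0850x + 63.3600


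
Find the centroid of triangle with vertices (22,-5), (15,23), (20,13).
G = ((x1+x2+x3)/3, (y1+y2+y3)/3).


Gx = (22+15+20)/3 = 57/3 = 19.0000
Gy = (-5+23+13)/3 = 31/3 = 10.3333

G = (19.0000, 10.3333)


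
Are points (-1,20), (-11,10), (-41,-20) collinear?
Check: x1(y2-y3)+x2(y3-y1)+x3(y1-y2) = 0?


-1*(10+ 20) - 11*(-20-20) - 41*(20-10)
= -30 + 440 - 410 = 0

Yes, collinear (determinant = 0)


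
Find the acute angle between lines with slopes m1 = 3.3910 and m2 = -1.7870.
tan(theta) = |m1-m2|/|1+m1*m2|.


m1-m2 = 5.178
1+m1*m2 = -5.059717
tan(theta) = |5.178/(-5.059717)| = 1.023377
theta = arctan(|5.178/(-5.059717)|) = 45.6619 degrees (acute angle)

45.6619 degrees


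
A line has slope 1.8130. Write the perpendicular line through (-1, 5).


Perpendicular slope = -1/m1 = -1/1.8130 = -0.5516
b2 = y0 - m2*x0 = 5 - 1/1.8130 = 5 - 0.5516 = 4.4484

y = -0.5516x + 4.4484


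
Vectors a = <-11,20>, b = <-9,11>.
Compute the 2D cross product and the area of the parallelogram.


cross = -11*11 - 20*(-9) = -121 + 180 = 59
Parallelogram area = |59| = 59

cross = 59, parallelogram area = 59


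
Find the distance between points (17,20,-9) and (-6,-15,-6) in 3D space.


dx=-23, dy=-35, dz=3
d = sqrt(529+1225+9) = sqrt(1763) = 41.9881

41.9881


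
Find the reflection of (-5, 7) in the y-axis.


Reflection rule for y-axis: (-x, y)
(-5, 7) -> (5, 7)

(5, 7)


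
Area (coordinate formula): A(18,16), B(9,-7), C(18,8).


18*(-7-8) = -270
9*(8-16) = -72
18*(16+ 7) = 414
sum = 72
Area = |72|/2 = 36.0000

36.0000 sq units


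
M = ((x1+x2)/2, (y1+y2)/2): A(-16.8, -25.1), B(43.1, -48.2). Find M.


Mx = (-16.8 + 43.1)/2 = 26.3/2 = 13.1500
My = (-25.1 - 48.2)/2 = -73.3/2 = -36.6500

(13.1500, -36.6500)


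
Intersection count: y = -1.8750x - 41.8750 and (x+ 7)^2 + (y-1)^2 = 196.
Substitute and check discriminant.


Substitute y = -1.8750x - 41.8750: (x+ 7)^2 + (-1.8750x- 41.8750-1)^2 = 196
Expand to Ax^2 + Bx + C = 0, where b-k = -42.875
A = 1+m^2 = 4.515625
B = 2(m(b-k) - h) = 2(-1.8750*(-42.875) + 7) = 174.78125
C = h^2 + (b-k)^2 - r^2 = 49 + 1838.265625 - 196 = 1691.265625
disc = B^2-4AC = 30548.4854 - 30548.4854 = 0
disc = 0

1 intersection point (tangent)


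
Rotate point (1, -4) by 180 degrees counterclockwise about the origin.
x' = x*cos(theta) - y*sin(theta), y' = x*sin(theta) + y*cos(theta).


cos(180) = -1, sin(180) = 0
x' = 1*(-1) + 4*0 = -1
y' = 1*0 - 4*(-1) = 4

(-1, 4)


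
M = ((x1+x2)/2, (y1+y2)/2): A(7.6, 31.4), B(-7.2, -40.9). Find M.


Mx = (7.6 - 7.2)/2 = 0.4/2 = 0.2000
My = (31.4 - 40.9)/2 = -9.5/2 = -4.7500

(0.2000, -4.7500)


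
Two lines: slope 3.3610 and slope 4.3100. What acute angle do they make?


m1-m2 = -0.949
1+m1*m2 = 15.48591
tan(theta) = |-0.949/15.48591| = 0.061282
theta = arctan(|-0.949/15.48591|) = 3.5068 degrees (acute angle)

3.5068 degrees


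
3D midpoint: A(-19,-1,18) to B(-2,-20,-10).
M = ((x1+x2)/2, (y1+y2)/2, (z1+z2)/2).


Mx = (-19- 2)/2 = -10.5000
My = (-1- 20)/2 = -10.5000
Mz = (18- 10)/2 = 4.0000

M = (-10.5000, -10.5000, 4.0000)


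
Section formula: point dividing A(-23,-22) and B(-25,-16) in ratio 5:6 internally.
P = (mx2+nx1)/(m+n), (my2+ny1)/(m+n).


Px = (5*(-25) + 6*(-23))/11 = -263/11 = -23.9091
Py = (5*(-16) + 6*(-22))/11 = -212/11 = -19.2727

P = (-23.9091, -19.2727)


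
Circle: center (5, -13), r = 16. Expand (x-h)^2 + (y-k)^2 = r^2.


(x-5)^2 + (y+ 13)^2 = 16^2
D = -2h = -10, E = -2k = 26
F = h^2+k^2-r^2 = 25+169-256 = -62

x^2 + y^2 - 10x + 26y - 62 = 0


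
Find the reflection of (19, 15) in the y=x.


Reflection rule for y=x: (y, x)
(19, 15) -> (15, 19)

(15, 19)


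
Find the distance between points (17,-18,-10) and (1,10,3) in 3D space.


dx=-16, dy=28, dz=13
d = sqrt(256+784+169) = sqrt(1209) = 34.7707

34.7707


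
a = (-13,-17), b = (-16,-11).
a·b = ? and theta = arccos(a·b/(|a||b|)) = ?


a·b = -13*(-16) - 17*(-11) = 208 + 187 = 395
|a| = sqrt(169+289) = 21.4009
|b| = sqrt(256+121) = 19.4165
cos(theta) = 395/(sqrt(458)*sqrt(377)) = 395/sqrt(172666) = 0.950591
theta = arccos(395/sqrt(172666)) = 18.0861 degrees

a·b = 395, theta = 18.0861 deg


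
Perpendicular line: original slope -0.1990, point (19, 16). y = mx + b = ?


Perpendicular slope = -1/m1 = -1/(-0.1990) = 5.0251
b2 = y0 - m2*x0 = 16 + 19/(-0.1990) = 16 - 95.4774 = -79.4774

y = 5.0251x - 79.4774


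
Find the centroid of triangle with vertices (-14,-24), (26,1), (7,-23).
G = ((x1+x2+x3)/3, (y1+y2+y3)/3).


Gx = (-14+26+7)/3 = 19/3 = 6.3333
Gy = (-24+1- 23)/3 = -46/3 = -15.3333

G = (6.3333, -15.3333)


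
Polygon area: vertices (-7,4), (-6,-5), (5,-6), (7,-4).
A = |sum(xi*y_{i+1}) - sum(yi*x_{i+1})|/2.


sum(xi*y_{i+1}) = -7*(-5) - 6*(-6) + 5*(-4) + 7*4 = 79
sum(yi*x_{i+1}) = 4*(-6) - 5*5 - 6*7 - 4*(-7) = -63
Area = |79 + 63|/2 = 142/2 = 71.0000

71.0000 sq units


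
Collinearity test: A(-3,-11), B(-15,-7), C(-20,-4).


-3*(-7+ 4) - 15*(-4+ 11) - 20*(-11+ 7)
= 9 - 105 + 80 = -16

No, not collinear (determinant = -16)


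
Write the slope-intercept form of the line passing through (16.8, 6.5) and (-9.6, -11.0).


m = (-17.5)/(-26.4) = 0.6629
b = y1 - m*x1 = 6.5 - (-17.5*16.8)/(-26.4) = 6.5 - 11.1364 = -4.6364

y = 0.6629x - 4.6364


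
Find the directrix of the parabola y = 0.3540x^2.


a = 0.3540
1/(4a) = 0.7062
directrix: y = -0.7062 = -0.7062

y = -0.7062


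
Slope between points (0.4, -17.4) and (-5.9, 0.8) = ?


dy = 0.8 + 17.4 = 18.2
dx = -5.9 - 0.4 = -6.3
m = 18.2/(-6.3) = -2.8889

m = -2.8889


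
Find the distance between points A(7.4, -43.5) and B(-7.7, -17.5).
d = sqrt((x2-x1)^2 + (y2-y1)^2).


dx = -7.7 - 7.4 = -15.1
dy = -17.5 + 43.5 = 26.0
d = sqrt(228.01 + 676.0) = sqrt(904.01) = 30.0668

30.0668


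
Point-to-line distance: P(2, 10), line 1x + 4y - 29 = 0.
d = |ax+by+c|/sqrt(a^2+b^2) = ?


|1*2 + 4*10 - 29| = |13| = 13
sqrt(1 + 16) = sqrt(17) = 4.1231
d = 13/sqrt(17) = 3.1530

3.1530


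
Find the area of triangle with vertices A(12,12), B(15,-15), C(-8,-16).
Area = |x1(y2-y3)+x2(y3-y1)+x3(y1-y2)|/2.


12*(-15+ 16) = 12
15*(-16-12) = -420
-8*(12+ 15) = -216
sum = -624
Area = |-624|/2 = 312.0000

312.0000 sq units


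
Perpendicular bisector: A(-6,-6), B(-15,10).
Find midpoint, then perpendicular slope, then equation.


Midpoint = (-10.5, 2)
Slope of AB = dy/dx = 16/(-9) = -1.7778
Perp slope = -dx/dy = 9/16 = 0.5625
b = My - (perp slope)*Mx = 2 + (-9*(-10.5))/16 = 2 + 5.9062 = 7.9062

y = 0.5625x + 7.9062


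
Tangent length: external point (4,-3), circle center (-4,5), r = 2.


d = sqrt((4+ 4)^2 + (-3-5)^2) = sqrt(64+64) = 11.3137
L = sqrt(128.0000 - 4) = sqrt(124.0000) = 11.1355

11.1355


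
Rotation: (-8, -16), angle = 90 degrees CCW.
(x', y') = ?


cos(90) = 0, sin(90) = 1
x' = -8*0 + 16*1 = 16
y' = -8*1 - 16*0 = -8

(16, -8)


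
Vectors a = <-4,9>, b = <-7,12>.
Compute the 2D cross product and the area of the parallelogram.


cross = -4*12 - 9*(-7) = -48 + 63 = 15
Parallelogram area = |15| = 15

cross = 15, parallelogram area = 15


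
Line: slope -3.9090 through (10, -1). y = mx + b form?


y + 1 = -3.9090(x - 10)
y = -3.9090x - 1 + 3.9090*10
y = -3.9090x + 38.0900

y = -3.9090x + 38.0900


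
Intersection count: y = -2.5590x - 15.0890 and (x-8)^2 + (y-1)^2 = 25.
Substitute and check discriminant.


Substitute y = -2.5590x - 15.0890: (x-8)^2 + (-2.5590x- 15.0890-1)^2 = 25
Expand to Ax^2 + Bx + C = 0, where b-k = -16.089
A = 1+m^2 = 7.548481
B = 2(m(b-k) - h) = 2(-2.5590*(-16.089) - 8) = 66.343502
C = h^2 + (b-k)^2 - r^2 = 64 + 258.855921 - 25 = 297.855921
disc = B^2-4AC = 4401.4603 - 8993.4390 = -4591.9787
disc < 0

0 intersection points


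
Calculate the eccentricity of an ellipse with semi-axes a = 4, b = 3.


c = sqrt(16-9) = sqrt(7) = 2.6458
e = c/a = sqrt(7)/4 = 0.6614

e = 0.6614


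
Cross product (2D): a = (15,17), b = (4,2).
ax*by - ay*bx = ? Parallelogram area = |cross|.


cross = 15*2 - 17*4 = 30 - 68 = -38
Parallelogram area = |-38| = 38

cross = -38, parallelogram area = 38


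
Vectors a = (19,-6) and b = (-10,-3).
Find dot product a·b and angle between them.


a·b = 19*(-10) - 6*(-3) = -190 + 18 = -172
|a| = sqrt(361+36) = 19.9249
|b| = sqrt(100+9) = 10.4403
cos(theta) = -172/(sqrt(397)*sqrt(109)) = -172/sqrt(43273) = -0.826837
theta = arccos(-172/sqrt(43273)) = 145.7752 degrees

a·b = -172, theta = 145.7752 deg


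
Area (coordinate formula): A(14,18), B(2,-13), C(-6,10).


14*(-13-10) = -322
2*(10-18) = -16
-6*(18+ 13) = -186
sum = -524
Area = |-524|/2 = 262.0000

262.0000 sq units


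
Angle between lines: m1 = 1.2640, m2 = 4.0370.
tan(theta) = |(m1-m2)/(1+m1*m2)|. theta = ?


m1-m2 = -2.773
1+m1*m2 = 6.102768
tan(theta) = |-2.773/6.102768| = 0.454384
theta = arctan(|-2.773/6.102768|) = 24.4363 degrees (acute angle)

24.4363 degrees


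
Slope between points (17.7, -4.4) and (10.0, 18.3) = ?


dy = 18.3 + 4.4 = 22.7
dx = 10.0 - 17.7 = -7.7
m = 22.7/(-7.7) = -2.9481

m = -2.9481


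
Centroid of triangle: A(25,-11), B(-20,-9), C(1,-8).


Gx = (25- 20+1)/3 = 6/3 = 2.0000
Gy = (-11- 9- 8)/3 = -28/3 = -9.3333

G = (2.0000, -9.3333)


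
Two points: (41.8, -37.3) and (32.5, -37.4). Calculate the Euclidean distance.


dx = 32.5 - 41.8 = -9.3
dy = -37.4 + 37.3 = -0.1
d = sqrt(86.49 + 0.01) = sqrt(86.5) = 9.3005

9.3005


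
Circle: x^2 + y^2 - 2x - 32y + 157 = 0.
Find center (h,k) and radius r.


h = -D/2 = 2/2 = 1
k = -E/2 = 32/2 = 16
r^2 = h^2 + k^2 - F = 1 + 256 - 157 = 100
r = 10

Center (1, 16), radius = 10


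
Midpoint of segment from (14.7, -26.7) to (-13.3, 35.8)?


Mx = (14.7 - 13.3)/2 = 1.4/2 = 0.7000
My = (-26.7 + 35.8)/2 = 9.1/2 = 4.5500

(0.7000, 4.5500)


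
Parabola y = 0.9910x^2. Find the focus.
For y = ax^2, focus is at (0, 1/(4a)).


a = 0.9910
4a = 3.9640
focus = (0, 1/3.9640) = (0, 0.2523)

Focus = (0, 0.2523)


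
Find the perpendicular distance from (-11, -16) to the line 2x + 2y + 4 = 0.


|2*(-11) + 2*(-16) + 4| = |-50| = 50
sqrt(4 + 4) = sqrt(8) = 2.8284
d = 50/sqrt(8) = 17.6777

17.6777


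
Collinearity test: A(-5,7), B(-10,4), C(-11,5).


-5*(4-5) - 10*(5-7) - 11*(7-4)
= 5 + 20 - 33 = -8

No, not collinear (determinant = -8)


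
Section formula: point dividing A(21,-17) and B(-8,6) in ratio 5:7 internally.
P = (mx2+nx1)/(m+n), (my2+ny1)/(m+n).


Px = (5*(-8) + 7*21)/12 = 107/12 = 8.9167
Py = (5*6 + 7*(-17))/12 = -89/12 = -7.4167

P = (8.9167, -7.4167)


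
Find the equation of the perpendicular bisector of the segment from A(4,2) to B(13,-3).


Midpoint = (8.5, -0.5)
Slope of AB = dy/dx = -5/9 = -0.5556
Perp slope = -dx/dy = 9/5 = 1.8000
b = My - (perp slope)*Mx = -0.5 + (9*8.5)/(-5) = -0.5 - 15.3000 = -15.8000

y = 1.8000x - 15.8000


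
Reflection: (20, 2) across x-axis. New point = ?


Reflection rule for x-axis: (x, -y)
(20, 2) -> (20, -2)

(20, -2)


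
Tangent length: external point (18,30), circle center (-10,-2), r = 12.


d = sqrt((18+ 10)^2 + (30+ 2)^2) = sqrt(784+1024) = 42.5206
L = sqrt(1808.0000 - 144) = sqrt(1664.0000) = 40.7922

40.7922


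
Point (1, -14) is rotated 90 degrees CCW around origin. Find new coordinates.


cos(90) = 0, sin(90) = 1
x' = 1*0 + 14*1 = 14
y' = 1*1 - 14*0 = 1

(14, 1)


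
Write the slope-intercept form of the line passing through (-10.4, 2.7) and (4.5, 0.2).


m = (-2.5)/(14.9) = -0.1678
b = y1 - m*x1 = 2.7 - (-2.5*(-10.4))/(14.9) = 2.7 - 1.7450 = 0.9550

y = -0.1678x + 0.9550


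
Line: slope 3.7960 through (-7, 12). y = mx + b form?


y - 12 = 3.7960(x + 7)
y = 3.7960x + 12 - 3.7960*(-7)
y = 3.7960x + 38.5720

y = 3.7960x + 38.5720


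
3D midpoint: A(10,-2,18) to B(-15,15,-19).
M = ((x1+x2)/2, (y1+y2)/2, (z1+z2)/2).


Mx = (10- 15)/2 = -2.5000
My = (-2+15)/2 = 6.5000
Mz = (18- 19)/2 = -0.5000

M = (-2.5000, 6.5000, -0.5000)


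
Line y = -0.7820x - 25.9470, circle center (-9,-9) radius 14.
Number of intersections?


Substitute y = -0.7820x - 25.9470: (x+ 9)^2 + (-0.7820x- 25.9470+ 9)^2 = 196
Expand to Ax^2 + Bx + C = 0, where b-k = -16.947
A = 1+m^2 = 1.611524
B = 2(m(b-k) - h) = 2(-0.7820*(-16.947) + 9) = 44.505108
C = h^2 + (b-k)^2 - r^2 = 81 + 287.200809 - 196 = 172.200809
disc = B^2-4AC = 1980.7046 - 1110.0229 = 870.6817
disc > 0

2 intersection points


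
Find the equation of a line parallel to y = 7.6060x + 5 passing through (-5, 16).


Parallel lines have equal slopes.
m2 = 7.6060
b2 = 16 - 7.6060*(-5) = 54.0300

y = 7.6060x + 54.0300


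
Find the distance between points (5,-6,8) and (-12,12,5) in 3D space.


dx=-17, dy=18, dz=-3
d = sqrt(289+324+9) = sqrt(622) = 24.9399

24.9399


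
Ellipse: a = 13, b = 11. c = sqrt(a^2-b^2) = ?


c^2 = 13^2 - 11^2 = 169 - 121 = 48
c = sqrt(48) = 6.9282

c = 6.9282


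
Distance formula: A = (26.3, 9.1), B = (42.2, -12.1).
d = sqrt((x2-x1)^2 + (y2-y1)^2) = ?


dx = 42.2 - 26.3 = 15.9
dy = -12.1 - 9.1 = -21.2
d = sqrt(252.81 + 449.44) = sqrt(702.25) = 26.5000

26.5000


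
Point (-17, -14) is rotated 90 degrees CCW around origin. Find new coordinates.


cos(90) = 0, sin(90) = 1
x' = -17*0 + 14*1 = 14
y' = -17*1 - 14*0 = -17

(14, -17)


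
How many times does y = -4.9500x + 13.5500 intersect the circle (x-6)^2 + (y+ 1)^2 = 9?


Substitute y = -4.9500x + 13.5500: (x-6)^2 + (-4.9500x+13.5500+ 1)^2 = 9
Expand to Ax^2 + Bx + C = 0, where b-k = 14.55
A = 1+m^2 = 25.5025
B = 2(m(b-k) - h) = 2(-4.9500*14.55 - 6) = -156.045
C = h^2 + (b-k)^2 - r^2 = 36 + 211.7025 - 9 = 238.7025
disc = B^2-4AC = 24350.0420 - 24350.0420 = 0
disc = 0

1 intersection point (tangent)


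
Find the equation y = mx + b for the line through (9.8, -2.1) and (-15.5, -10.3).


m = (-8.2)/(-25.3) = 0.3241
b = y1 - m*x1 = -2.1 - (-8.2*9.8)/(-25.3) = -2.1 - 3.1763 = -5.2763

y = 0.3241x - 5.2763


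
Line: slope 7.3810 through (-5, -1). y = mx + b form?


y + 1 = 7.3810(x + 5)
y = 7.3810x - 1 - 7.3810*(-5)
y = 7.3810x + 35.9050

y = 7.3810x + 35.9050


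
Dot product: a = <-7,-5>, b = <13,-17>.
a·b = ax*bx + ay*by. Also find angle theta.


a·b = -7*13 - 5*(-17) = -91 + 85 = -6
|a| = sqrt(49+25) = 8.6023
|b| = sqrt(169+289) = 21.4009
cos(theta) = -6/(sqrt(74)*sqrt(458)) = -6/sqrt(33892) = -0.032591
theta = arccos(-6/sqrt(33892)) = 91.8677 degrees

a·b = -6, theta = 91.8677 deg


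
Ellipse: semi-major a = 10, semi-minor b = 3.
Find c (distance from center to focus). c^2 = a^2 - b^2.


c^2 = 10^2 - 3^2 = 100 - 9 = 91
c = sqrt(91) = 9.5394

c = 9.5394


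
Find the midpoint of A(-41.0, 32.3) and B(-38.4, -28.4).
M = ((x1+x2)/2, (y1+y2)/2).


Mx = (-41.0 - 38.4)/2 = -79.4/2 = -39.7000
My = (32.3 - 28.4)/2 = 3.9/2 = 1.9500

(-39.7000, 1.9500)


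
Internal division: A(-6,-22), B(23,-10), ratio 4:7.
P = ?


Px = (4*23 + 7*(-6))/11 = 50/11 = 4.5455
Py = (4*(-10) + 7*(-22))/11 = -194/11 = -17.6364

P = (4.5455, -17.6364)


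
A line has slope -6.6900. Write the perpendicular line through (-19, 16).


Perpendicular slope = -1/m1 = -1/(-6.6900) = 0.1495
b2 = y0 - m2*x0 = 16 - 19/(-6.6900) = 16 + 2.8401 = 18.8401

y = 0.1495x + 18.8401


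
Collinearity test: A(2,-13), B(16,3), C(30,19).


2*(3-19) + 16*(19+ 13) + 30*(-13-3)
= -32 + 512 - 480 = 0

Yes, collinear (determinant = 0)


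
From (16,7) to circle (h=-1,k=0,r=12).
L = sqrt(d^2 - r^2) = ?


d = sqrt((16+ 1)^2 + (7-0)^2) = sqrt(289+49) = 18.3848
L = sqrt(338.0000 - 144) = sqrt(194.0000) = 13.9284

13.9284


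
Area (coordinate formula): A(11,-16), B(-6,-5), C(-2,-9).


11*(-5+ 9) = 44
-6*(-9+ 16) = -42
-2*(-16+ 5) = 22
sum = 24
Area = |24|/2 = 12.0000

12.0000 sq units


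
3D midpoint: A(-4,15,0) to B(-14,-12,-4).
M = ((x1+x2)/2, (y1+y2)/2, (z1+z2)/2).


Mx = (-4- 14)/2 = -9.0000
My = (15- 12)/2 = 1.5000
Mz = (0- 4)/2 = -2.0000

M = (-9.0000, 1.5000, -2.0000)


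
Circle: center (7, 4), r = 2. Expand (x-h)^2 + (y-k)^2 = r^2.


(x-7)^2 + (y-4)^2 = 2^2
D = -2h = -14, E = -2k = -8
F = h^2+k^2-r^2 = 49+16-4 = 61

x^2 + y^2 - 14x - 8y + 61 = 0


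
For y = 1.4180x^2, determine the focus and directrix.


a = 1.4180
1/(4a) = 0.1763
Focus = (0, 0.1763)
Directrix: y = -0.1763

Focus = (0, 0.1763), Directrix: y = -0.1763


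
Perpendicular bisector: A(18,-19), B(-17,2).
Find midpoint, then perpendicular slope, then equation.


Midpoint = (0.5, -8.5)
Slope of AB = dy/dx = 21/(-35) = -0.6000
Perp slope = -dx/dy = 35/21 = 1.6667
b = My - (perp slope)*Mx = -8.5 + (-35*0.5)/21 = -8.5 - 0.8333 = -9.3333

y = 1.6667x - 9.3333


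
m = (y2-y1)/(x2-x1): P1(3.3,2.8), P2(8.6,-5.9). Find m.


dy = -5.9 - 2.8 = -8.7
dx = 8.6 - 3.3 = 5.3
m = -8.7/5.3 = -1.6415

m = -1.6415


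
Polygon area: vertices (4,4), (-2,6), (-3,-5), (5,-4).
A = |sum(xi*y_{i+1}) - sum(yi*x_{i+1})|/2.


sum(xi*y_{i+1}) = 4*6 - 2*(-5) - 3*(-4) + 5*4 = 66
sum(yi*x_{i+1}) = 4*(-2) + 6*(-3) - 5*5 - 4*4 = -67
Area = |66 + 67|/2 = 133/2 = 66.5000

66.5000 sq units


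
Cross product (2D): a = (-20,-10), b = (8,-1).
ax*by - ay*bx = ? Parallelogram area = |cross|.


cross = -20*(-1) + 10*8 = 20 + 80 = 100
Parallelogram area = |100| = 100

cross = 100, parallelogram area = 100


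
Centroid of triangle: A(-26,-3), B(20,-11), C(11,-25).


Gx = (-26+20+11)/3 = 5/3 = 1.6667
Gy = (-3- 11- 25)/3 = -39/3 = -13.0000

G = (1.6667, -13.0000)


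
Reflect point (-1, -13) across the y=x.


Reflection rule for y=x: (y, x)
(-1, -13) -> (-13, -1)

(-13, -1)


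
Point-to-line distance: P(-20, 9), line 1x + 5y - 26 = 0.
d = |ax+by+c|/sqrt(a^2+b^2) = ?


|1*(-20) + 5*9 - 26| = |-1| = 1
sqrt(1 + 25) = sqrt(26) = 5.0990
d = 1/sqrt(26) = 0.1961

0.1961


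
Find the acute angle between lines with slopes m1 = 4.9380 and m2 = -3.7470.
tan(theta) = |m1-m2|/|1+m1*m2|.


m1-m2 = 8.685
1+m1*m2 = -17.502686
tan(theta) = |8.685/(-17.502686)| = 0.496210
theta = arctan(|8.685/(-17.502686)|) = 26.3910 degrees (acute angle)

26.3910 degrees


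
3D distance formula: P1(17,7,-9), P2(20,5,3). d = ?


dx=3, dy=-2, dz=12
d = sqrt(9+4+144) = sqrt(157) = 12.5300

12.5300


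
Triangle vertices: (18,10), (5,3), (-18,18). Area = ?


18*(3-18) = -270
5*(18-10) = 40
-18*(10-3) = -126
sum = -356
Area = |-356|/2 = 178.0000

178.0000 sq units


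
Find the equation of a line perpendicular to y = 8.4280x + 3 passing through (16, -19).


Perpendicular slope = -1/m1 = -1/8.4280 = -0.1187
b2 = y0 - m2*x0 = -19 + 16/8.4280 = -19 + 1.8984 = -17.1016

y = -0.1187x - 17.1016


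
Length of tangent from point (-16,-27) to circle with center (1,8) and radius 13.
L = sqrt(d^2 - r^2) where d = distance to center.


d = sqrt((-16-1)^2 + (-27-8)^2) = sqrt(289+1225) = 38.9102
L = sqrt(1514.0000 - 169) = sqrt(1345.0000) = 36.6742

36.6742


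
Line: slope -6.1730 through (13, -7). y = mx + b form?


y + 7 = -6.1730(x - 13)
y = -6.1730x - 7 + 6.1730*13
y = -6.1730x + 73.2490

y = -6.1730x + 73.2490


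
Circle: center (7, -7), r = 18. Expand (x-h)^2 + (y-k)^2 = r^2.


(x-7)^2 + (y+ 7)^2 = 18^2
D = -2h = -14, E = -2k = 14
F = h^2+k^2-r^2 = 49+49-324 = -226

x^2 + y^2 - 14x + 14y - 226 = 0


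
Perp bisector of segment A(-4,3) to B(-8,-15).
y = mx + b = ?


Midpoint = (-6, -6)
Slope of AB = dy/dx = -18/(-4) = 4.5000
Perp slope = -dx/dy = -4/18 = -0.2222
b = My - (perp slope)*Mx = -6 + (-4*(-6))/(-18) = -6 - 1.3333 = -7.3333

y = -0.2222x - 7.3333


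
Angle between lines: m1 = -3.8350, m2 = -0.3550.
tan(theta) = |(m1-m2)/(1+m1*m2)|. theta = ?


m1-m2 = -3.48
1+m1*m2 = 2.361425
tan(theta) = |-3.48/2.361425| = 1.473686
theta = arctan(|-3.48/2.361425|) = 55.8403 degrees (acute angle)

55.8403 degrees


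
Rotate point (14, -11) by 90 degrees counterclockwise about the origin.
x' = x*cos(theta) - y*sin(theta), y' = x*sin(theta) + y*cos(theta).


cos(90) = 0, sin(90) = 1
x' = 14*0 + 11*1 = 11
y' = 14*1 - 11*0 = 14

(11, 14)


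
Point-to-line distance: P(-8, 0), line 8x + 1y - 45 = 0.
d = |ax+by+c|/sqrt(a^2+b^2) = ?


|8*(-8) + 1*0 - 45| = |-109| = 109
sqrt(64 + 1) = sqrt(65) = 8.0623
d = 109/sqrt(65) = 13.5198

13.5198


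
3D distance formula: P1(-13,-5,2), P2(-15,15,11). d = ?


dx=-2, dy=20, dz=9
d = sqrt(4+400+81) = sqrt(485) = 22.0227

22.0227


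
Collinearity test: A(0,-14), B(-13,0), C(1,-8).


0*(0+ 8) - 13*(-8+ 14) + 1*(-14-0)
= 0 - 78 - 14 = -92

No, not collinear (determinant = -92)


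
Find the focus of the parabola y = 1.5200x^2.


a = 1.5200
4a = 6.0800
focus = (0, 1/6.0800) = (0, 0.1645)

Focus = (0, 0.1645)


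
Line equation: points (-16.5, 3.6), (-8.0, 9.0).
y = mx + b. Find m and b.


m = (5.4)/(8.5) = 0.6353
b = y1 - m*x1 = 3.6 - (5.4*(-16.5))/(8.5) = 3.6 + 10.4824 = 14.0824

y = 0.6353x + 14.0824


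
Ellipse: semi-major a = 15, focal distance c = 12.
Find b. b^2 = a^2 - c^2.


b^2 = 15^2 - (12)^2 = 225 - 144 = 81
b = sqrt(81) = 9

b = 9


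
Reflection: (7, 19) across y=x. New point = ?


Reflection rule for y=x: (y, x)
(7, 19) -> (19, 7)

(19, 7)


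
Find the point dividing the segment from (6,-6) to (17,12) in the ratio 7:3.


Px = (7*17 + 3*6)/10 = 137/10 = 13.7000
Py = (7*12 + 3*(-6))/10 = 66/10 = 6.6000

P = (13.7000, 6.6000)


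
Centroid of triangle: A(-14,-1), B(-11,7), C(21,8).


Gx = (-14- 11+21)/3 = -4/3 = -1.3333
Gy = (-1+7+8)/3 = 14/3 = 4.6667

G = (-1.3333, 4.6667)


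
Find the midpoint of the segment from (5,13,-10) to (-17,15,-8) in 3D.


Mx = (5- 17)/2 = -6.0000
My = (13+15)/2 = 14.0000
Mz = (-10- 8)/2 = -9.0000

M = (-6.0000, 14.0000, -9.0000)


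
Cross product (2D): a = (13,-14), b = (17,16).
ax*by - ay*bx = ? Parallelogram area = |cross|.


cross = 13*16 + 14*17 = 208 + 238 = 446
Parallelogram area = |446| = 446

cross = 446, parallelogram area = 446


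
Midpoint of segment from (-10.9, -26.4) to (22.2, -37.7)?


Mx = (-10.9 + 22.2)/2 = 11.3/2 = 5.6500
My = (-26.4 - 37.7)/2 = -64.1/2 = -32.0500

(5.6500, -32.0500)


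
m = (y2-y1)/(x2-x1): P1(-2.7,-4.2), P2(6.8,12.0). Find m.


dy = 12.0 + 4.2 = 16.2
dx = 6.8 + 2.7 = 9.5
m = 16.2/9.5 = 1.7053

m = 1.7053


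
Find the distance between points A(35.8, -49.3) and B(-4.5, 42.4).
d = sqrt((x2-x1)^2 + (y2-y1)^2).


dx = -4.5 - 35.8 = -40.3
dy = 42.4 + 49.3 = 91.7
d = sqrt(1624.09 + 8408.89) = sqrt(10032.98) = 100.1648

100.1648


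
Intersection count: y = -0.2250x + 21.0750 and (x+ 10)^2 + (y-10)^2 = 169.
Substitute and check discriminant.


Substitute y = -0.2250x + 21.0750: (x+ 10)^2 + (-0.2250x+21.0750-10)^2 = 169
Expand to Ax^2 + Bx + C = 0, where b-k = 11.075
A = 1+m^2 = 1.050625
B = 2(m(b-k) - h) = 2(-0.2250*11.075 + 10) = 15.01625
C = h^2 + (b-k)^2 - r^2 = 100 + 122.655625 - 169 = 53.655625
disc = B^2-4AC = 225.4878 - 225.4878 = 0
disc = 0

1 intersection point (tangent)


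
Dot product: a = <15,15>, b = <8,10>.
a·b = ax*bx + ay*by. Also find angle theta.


a·b = 15*8 + 15*10 = 120 + 150 = 270
|a| = sqrt(225+225) = 21.2132
|b| = sqrt(64+100) = 12.8062
cos(theta) = 270/(sqrt(450)*sqrt(164)) = 270/sqrt(73800) = 0.993884
theta = arccos(270/sqrt(73800)) = 6.3402 degrees

a·b = 270, theta = 6.3402 deg


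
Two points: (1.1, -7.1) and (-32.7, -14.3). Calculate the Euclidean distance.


dx = -32.7 - 1.1 = -33.8
dy = -14.3 + 7.1 = -7.2
d = sqrt(1142.44 + 51.84) = sqrt(1194.28) = 34.5584

34.5584


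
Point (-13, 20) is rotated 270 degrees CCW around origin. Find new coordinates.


cos(270) = 0, sin(270) = -1
x' = -13*0 - 20*(-1) = 20
y' = -13*(-1) + 20*0 = 13

(20, 13)


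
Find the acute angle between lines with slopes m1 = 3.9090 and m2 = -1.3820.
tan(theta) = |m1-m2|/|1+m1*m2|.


m1-m2 = 5.291
1+m1*m2 = -4.402238
tan(theta) = |5.291/(-4.402238)| = 1.201889
theta = arctan(|5.291/(-4.402238)|) = 50.2387 degrees (acute angle)

50.2387 degrees


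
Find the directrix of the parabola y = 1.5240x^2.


a = 1.5240
1/(4a) = 0.1640
directrix: y = -0.1640 = -0.1640

y = -0.1640


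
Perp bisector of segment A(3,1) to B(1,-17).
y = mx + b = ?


Midpoint = (2, -8)
Slope of AB = dy/dx = -18/(-2) = 9.0000
Perp slope = -dx/dy = -2/18 = -0.1111
b = My - (perp slope)*Mx = -8 + (-2*2)/(-18) = -8 + 0.2222 = -7.7778

y = -0.1111x - 7.7778


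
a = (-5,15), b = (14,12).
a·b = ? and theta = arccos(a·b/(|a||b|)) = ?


a·b = -5*14 + 15*12 = -70 + 180 = 110
|a| = sqrt(25+225) = 15.8114
|b| = sqrt(196+144) = 18.4391
cos(theta) = 110/(sqrt(250)*sqrt(340)) = 110/sqrt(85000) = 0.377297
theta = arccos(110/sqrt(85000)) = 67.8337 degrees

a·b = 110, theta = 67.8337 deg


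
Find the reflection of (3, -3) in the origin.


Reflection rule for origin: (-x, -y)
(3, -3) -> (-3, 3)

(-3, 3)


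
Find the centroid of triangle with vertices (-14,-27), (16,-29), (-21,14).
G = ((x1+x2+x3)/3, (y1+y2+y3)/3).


Gx = (-14+16- 21)/3 = -19/3 = -6.3333
Gy = (-27- 29+14)/3 = -42/3 = -14.0000

G = (-6.3333, -14.0000)


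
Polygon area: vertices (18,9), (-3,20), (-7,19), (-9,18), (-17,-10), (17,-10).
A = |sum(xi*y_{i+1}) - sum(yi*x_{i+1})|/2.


sum(xi*y_{i+1}) = 18*20 - 3*19 - 7*18 - 9*(-10) - 17*(-10) + 17*9 = 590
sum(yi*x_{i+1}) = 9*(-3) + 20*(-7) + 19*(-9) + 18*(-17) - 10*17 - 10*18 = -994
Area = |590 + 994|/2 = 1584/2 = 792.0000

792.0000 sq units


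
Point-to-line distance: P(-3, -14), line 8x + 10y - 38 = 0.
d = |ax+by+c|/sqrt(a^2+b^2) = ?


|8*(-3) + 10*(-14) - 38| = |-202| = 202
sqrt(64 + 100) = sqrt(164) = 12.8062
d = 202/sqrt(164) = 15.7735

15.7735


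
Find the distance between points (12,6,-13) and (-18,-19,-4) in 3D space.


dx=-30, dy=-25, dz=9
d = sqrt(900+625+81) = sqrt(1606) = 40.0749

40.0749


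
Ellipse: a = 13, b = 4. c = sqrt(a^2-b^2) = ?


c^2 = 13^2 - 4^2 = 169 - 16 = 153
c = sqrt(153) = 12.3693

c = 12.3693


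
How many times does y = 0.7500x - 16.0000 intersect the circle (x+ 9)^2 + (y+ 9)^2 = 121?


Substitute y = 0.7500x - 16.0000: (x+ 9)^2 + (0.7500x- 16.0000+ 9)^2 = 121
Expand to Ax^2 + Bx + C = 0, where b-k = -7
A = 1+m^2 = 1.5625
B = 2(m(b-k) - h) = 2(0.7500*(-7) + 9) = 7.5
C = h^2 + (b-k)^2 - r^2 = 81 + 49 - 121 = 9
disc = B^2-4AC = 56.2500 - 56.2500 = 0
disc = 0

1 intersection point (tangent)


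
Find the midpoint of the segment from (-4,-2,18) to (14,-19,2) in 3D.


Mx = (-4+14)/2 = 5.0000
My = (-2- 19)/2 = -10.5000
Mz = (18+2)/2 = 10.0000

M = (5.0000, -10.5000, 10.0000)


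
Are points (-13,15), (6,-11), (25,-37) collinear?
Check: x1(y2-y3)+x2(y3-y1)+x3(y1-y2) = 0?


-13*(-11+ 37) + 6*(-37-15) + 25*(15+ 11)
= -338 - 312 + 650 = 0

Yes, collinear (determinant = 0)


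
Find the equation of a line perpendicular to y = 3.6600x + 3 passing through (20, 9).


Perpendicular slope = -1/m1 = -1/3.6600 = -0.2732
b2 = y0 - m2*x0 = 9 + 20/3.6600 = 9 + 5.4645 = 14.4645

y = -0.2732x + 14.4645


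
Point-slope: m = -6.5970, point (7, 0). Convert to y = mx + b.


y - 0 = -6.5970(x - 7)
y = -6.5970x + 0 + 6.5970*7
y = -6.5970x + 46.1790

y = -6.5970x + 46.1790


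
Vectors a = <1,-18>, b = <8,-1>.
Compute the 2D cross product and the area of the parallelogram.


cross = 1*(-1) + 18*8 = -1 + 144 = 143
Parallelogram area = |143| = 143

cross = 143, parallelogram area = 143
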